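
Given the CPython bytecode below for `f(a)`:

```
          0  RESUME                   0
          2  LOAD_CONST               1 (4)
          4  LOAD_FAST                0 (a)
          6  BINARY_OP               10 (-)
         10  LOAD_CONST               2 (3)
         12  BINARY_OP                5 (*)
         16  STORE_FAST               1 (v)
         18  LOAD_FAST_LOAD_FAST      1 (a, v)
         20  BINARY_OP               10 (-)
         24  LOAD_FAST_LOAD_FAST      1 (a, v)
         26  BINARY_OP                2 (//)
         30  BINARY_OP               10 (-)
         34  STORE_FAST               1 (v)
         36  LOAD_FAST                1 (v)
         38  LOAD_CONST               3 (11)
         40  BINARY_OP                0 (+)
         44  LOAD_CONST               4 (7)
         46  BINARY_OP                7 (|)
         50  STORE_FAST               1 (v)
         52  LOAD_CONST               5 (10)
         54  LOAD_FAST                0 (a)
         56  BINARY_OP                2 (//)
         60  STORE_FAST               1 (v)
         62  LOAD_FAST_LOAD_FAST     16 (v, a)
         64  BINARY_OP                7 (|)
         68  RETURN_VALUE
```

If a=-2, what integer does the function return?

LOAD_CONST → push 4. Stack: [4]
LOAD_FAST a → push -2. Stack: [4, -2]
BINARY_OP - → 4 - -2 = 6. Stack: [6]
LOAD_CONST → push 3. Stack: [6, 3]
BINARY_OP * → 6 * 3 = 18. Stack: [18]
STORE_FAST v → v=18. Stack: []
LOAD_FAST_LOAD_FAST a,v → push -2,18. Stack: [-2, 18]
BINARY_OP - → -2 - 18 = -20. Stack: [-20]
LOAD_FAST_LOAD_FAST a,v → push -2,18. Stack: [-20, -2, 18]
BINARY_OP // → -2 // 18 = -1. Stack: [-20, -1]
BINARY_OP - → -20 - -1 = -19. Stack: [-19]
STORE_FAST v → v=-19. Stack: []
LOAD_FAST v → push -19. Stack: [-19]
LOAD_CONST → push 11. Stack: [-19, 11]
BINARY_OP + → -19 + 11 = -8. Stack: [-8]
LOAD_CONST → push 7. Stack: [-8, 7]
BINARY_OP | → -8 | 7 = -1. Stack: [-1]
STORE_FAST v → v=-1. Stack: []
LOAD_CONST → push 10. Stack: [10]
LOAD_FAST a → push -2. Stack: [10, -2]
BINARY_OP // → 10 // -2 = -5. Stack: [-5]
STORE_FAST v → v=-5. Stack: []
LOAD_FAST_LOAD_FAST v,a → push -5,-2. Stack: [-5, -2]
BINARY_OP | → -5 | -2 = -1. Stack: [-1]
RETURN_VALUE → return -1.

-1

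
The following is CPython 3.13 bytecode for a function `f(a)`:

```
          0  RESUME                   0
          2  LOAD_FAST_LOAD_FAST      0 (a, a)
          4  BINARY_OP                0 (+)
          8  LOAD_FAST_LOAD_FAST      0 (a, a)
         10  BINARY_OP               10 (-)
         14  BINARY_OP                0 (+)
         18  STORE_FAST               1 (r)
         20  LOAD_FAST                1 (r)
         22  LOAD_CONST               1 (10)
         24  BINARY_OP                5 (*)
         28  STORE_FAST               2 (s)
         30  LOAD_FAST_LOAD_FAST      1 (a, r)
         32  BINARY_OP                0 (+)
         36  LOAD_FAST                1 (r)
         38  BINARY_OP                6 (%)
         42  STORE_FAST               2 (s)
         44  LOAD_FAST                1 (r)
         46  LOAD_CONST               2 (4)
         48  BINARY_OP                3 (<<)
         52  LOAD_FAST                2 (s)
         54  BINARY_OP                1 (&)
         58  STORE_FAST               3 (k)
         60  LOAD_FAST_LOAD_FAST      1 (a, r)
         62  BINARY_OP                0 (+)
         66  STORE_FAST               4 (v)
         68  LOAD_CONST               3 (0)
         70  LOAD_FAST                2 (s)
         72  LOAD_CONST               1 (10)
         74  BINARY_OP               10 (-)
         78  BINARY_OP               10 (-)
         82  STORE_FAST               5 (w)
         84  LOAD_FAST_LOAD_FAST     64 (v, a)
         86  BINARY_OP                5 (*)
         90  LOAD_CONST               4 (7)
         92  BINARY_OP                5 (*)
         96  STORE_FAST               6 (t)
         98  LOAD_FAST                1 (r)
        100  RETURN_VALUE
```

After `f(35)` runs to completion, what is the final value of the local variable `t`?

25725

LOAD_FAST_LOAD_FAST a,a → push 35,35. Stack: [35, 35]
BINARY_OP + → 35 + 35 = 70. Stack: [70]
LOAD_FAST_LOAD_FAST a,a → push 35,35. Stack: [70, 35, 35]
BINARY_OP - → 35 - 35 = 0. Stack: [70, 0]
BINARY_OP + → 70 + 0 = 70. Stack: [70]
STORE_FAST r → r=70. Stack: []
LOAD_FAST r → push 70. Stack: [70]
LOAD_CONST → push 10. Stack: [70, 10]
BINARY_OP * → 70 * 10 = 700. Stack: [700]
STORE_FAST s → s=700. Stack: []
LOAD_FAST_LOAD_FAST a,r → push 35,70. Stack: [35, 70]
BINARY_OP + → 35 + 70 = 105. Stack: [105]
LOAD_FAST r → push 70. Stack: [105, 70]
BINARY_OP % → 105 % 70 = 35. Stack: [35]
STORE_FAST s → s=35. Stack: []
LOAD_FAST r → push 70. Stack: [70]
LOAD_CONST → push 4. Stack: [70, 4]
BINARY_OP << → 70 << 4 = 1120. Stack: [1120]
LOAD_FAST s → push 35. Stack: [1120, 35]
BINARY_OP & → 1120 & 35 = 32. Stack: [32]
STORE_FAST k → k=32. Stack: []
LOAD_FAST_LOAD_FAST a,r → push 35,70. Stack: [35, 70]
BINARY_OP + → 35 + 70 = 105. Stack: [105]
STORE_FAST v → v=105. Stack: []
LOAD_CONST → push 0. Stack: [0]
LOAD_FAST s → push 35. Stack: [0, 35]
LOAD_CONST → push 10. Stack: [0, 35, 10]
BINARY_OP - → 35 - 10 = 25. Stack: [0, 25]
BINARY_OP - → 0 - 25 = -25. Stack: [-25]
STORE_FAST w → w=-25. Stack: []
LOAD_FAST_LOAD_FAST v,a → push 105,35. Stack: [105, 35]
BINARY_OP * → 105 * 35 = 3675. Stack: [3675]
LOAD_CONST → push 7. Stack: [3675, 7]
BINARY_OP * → 3675 * 7 = 25725. Stack: [25725]
STORE_FAST t → t=25725. Stack: []
LOAD_FAST r → push 70. Stack: [70]
RETURN_VALUE → return 70.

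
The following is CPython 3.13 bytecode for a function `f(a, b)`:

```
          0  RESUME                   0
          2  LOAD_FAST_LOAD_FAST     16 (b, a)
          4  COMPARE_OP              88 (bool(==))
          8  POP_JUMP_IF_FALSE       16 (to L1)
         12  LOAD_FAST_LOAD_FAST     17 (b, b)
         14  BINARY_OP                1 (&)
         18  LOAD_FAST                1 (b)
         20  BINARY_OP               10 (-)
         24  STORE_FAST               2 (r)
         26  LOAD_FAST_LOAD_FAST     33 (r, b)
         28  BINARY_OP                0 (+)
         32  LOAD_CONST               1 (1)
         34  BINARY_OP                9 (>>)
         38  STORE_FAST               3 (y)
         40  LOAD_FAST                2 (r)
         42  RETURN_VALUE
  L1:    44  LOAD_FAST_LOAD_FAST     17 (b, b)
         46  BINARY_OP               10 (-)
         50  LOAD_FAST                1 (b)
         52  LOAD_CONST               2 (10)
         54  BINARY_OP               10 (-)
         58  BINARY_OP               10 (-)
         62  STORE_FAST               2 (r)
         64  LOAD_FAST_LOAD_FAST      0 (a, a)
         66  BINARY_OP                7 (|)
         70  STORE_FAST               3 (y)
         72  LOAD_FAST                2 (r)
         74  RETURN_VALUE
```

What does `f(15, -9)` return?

LOAD_FAST_LOAD_FAST b,a → push -9,15. Stack: [-9, 15]
COMPARE_OP bool(==) → -9 vs 15 = False. Stack: [False]
POP_JUMP_IF_FALSE → pop False; jump. Stack: []
LOAD_FAST_LOAD_FAST b,b → push -9,-9. Stack: [-9, -9]
BINARY_OP - → -9 - -9 = 0. Stack: [0]
LOAD_FAST b → push -9. Stack: [0, -9]
LOAD_CONST → push 10. Stack: [0, -9, 10]
BINARY_OP - → -9 - 10 = -19. Stack: [0, -19]
BINARY_OP - → 0 - -19 = 19. Stack: [19]
STORE_FAST r → r=19. Stack: []
LOAD_FAST_LOAD_FAST a,a → push 15,15. Stack: [15, 15]
BINARY_OP | → 15 | 15 = 15. Stack: [15]
STORE_FAST y → y=15. Stack: []
LOAD_FAST r → push 19. Stack: [19]
RETURN_VALUE → return 19.

19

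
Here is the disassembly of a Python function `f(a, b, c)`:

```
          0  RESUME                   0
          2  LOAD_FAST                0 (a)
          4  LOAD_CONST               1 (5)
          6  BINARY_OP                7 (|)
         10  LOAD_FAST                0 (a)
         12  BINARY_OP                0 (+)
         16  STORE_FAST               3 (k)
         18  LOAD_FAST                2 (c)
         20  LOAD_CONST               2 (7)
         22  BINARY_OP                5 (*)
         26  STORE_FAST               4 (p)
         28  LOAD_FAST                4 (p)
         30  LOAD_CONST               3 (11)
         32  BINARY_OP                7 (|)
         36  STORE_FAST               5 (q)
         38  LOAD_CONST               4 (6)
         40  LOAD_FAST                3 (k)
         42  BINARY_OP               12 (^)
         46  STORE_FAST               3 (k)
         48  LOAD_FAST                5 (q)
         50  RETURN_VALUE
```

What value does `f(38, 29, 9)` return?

LOAD_FAST a → push 38. Stack: [38]
LOAD_CONST → push 5. Stack: [38, 5]
BINARY_OP | → 38 | 5 = 39. Stack: [39]
LOAD_FAST a → push 38. Stack: [39, 38]
BINARY_OP + → 39 + 38 = 77. Stack: [77]
STORE_FAST k → k=77. Stack: []
LOAD_FAST c → push 9. Stack: [9]
LOAD_CONST → push 7. Stack: [9, 7]
BINARY_OP * → 9 * 7 = 63. Stack: [63]
STORE_FAST p → p=63. Stack: []
LOAD_FAST p → push 63. Stack: [63]
LOAD_CONST → push 11. Stack: [63, 11]
BINARY_OP | → 63 | 11 = 63. Stack: [63]
STORE_FAST q → q=63. Stack: []
LOAD_CONST → push 6. Stack: [6]
LOAD_FAST k → push 77. Stack: [6, 77]
BINARY_OP ^ → 6 ^ 77 = 75. Stack: [75]
STORE_FAST k → k=75. Stack: []
LOAD_FAST q → push 63. Stack: [63]
RETURN_VALUE → return 63.

63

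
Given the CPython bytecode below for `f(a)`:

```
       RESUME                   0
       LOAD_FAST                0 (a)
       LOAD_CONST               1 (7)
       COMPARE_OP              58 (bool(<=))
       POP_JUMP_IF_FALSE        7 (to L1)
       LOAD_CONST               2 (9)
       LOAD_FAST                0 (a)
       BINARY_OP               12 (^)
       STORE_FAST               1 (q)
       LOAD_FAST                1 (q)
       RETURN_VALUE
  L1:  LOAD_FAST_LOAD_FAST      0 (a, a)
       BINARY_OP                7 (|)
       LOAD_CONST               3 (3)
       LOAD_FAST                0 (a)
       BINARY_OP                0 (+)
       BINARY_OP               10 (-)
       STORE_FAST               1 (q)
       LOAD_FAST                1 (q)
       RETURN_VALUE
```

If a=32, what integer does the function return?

LOAD_FAST a → push 32. Stack: [32]
LOAD_CONST → push 7. Stack: [32, 7]
COMPARE_OP bool(<=) → 32 vs 7 = False. Stack: [False]
POP_JUMP_IF_FALSE → pop False; jump. Stack: []
LOAD_FAST_LOAD_FAST a,a → push 32,32. Stack: [32, 32]
BINARY_OP | → 32 | 32 = 32. Stack: [32]
LOAD_CONST → push 3. Stack: [32, 3]
LOAD_FAST a → push 32. Stack: [32, 3, 32]
BINARY_OP + → 3 + 32 = 35. Stack: [32, 35]
BINARY_OP - → 32 - 35 = -3. Stack: [-3]
STORE_FAST q → q=-3. Stack: []
LOAD_FAST q → push -3. Stack: [-3]
RETURN_VALUE → return -3.

-3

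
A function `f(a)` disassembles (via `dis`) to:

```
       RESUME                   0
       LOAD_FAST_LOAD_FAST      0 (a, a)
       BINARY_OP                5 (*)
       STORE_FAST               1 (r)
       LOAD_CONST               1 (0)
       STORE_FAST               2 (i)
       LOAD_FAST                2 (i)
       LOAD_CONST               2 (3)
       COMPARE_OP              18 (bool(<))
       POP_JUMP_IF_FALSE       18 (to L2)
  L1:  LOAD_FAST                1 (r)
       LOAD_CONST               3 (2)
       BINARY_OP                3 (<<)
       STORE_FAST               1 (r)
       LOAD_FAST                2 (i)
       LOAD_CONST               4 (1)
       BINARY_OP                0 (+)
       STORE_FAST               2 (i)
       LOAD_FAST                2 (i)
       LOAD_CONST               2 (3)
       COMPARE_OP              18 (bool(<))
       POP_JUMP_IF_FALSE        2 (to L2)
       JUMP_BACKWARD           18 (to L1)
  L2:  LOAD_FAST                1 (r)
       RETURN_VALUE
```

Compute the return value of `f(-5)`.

1600

LOAD_FAST_LOAD_FAST a,a → push -5,-5. Stack: [-5, -5]
BINARY_OP * → -5 * -5 = 25. Stack: [25]
STORE_FAST r → r=25. Stack: []
LOAD_CONST → push 0. Stack: [0]
STORE_FAST i → i=0. Stack: []
LOAD_FAST i → push 0. Stack: [0]
LOAD_CONST → push 3. Stack: [0, 3]
COMPARE_OP bool(<) → 0 vs 3 = True. Stack: [True]
POP_JUMP_IF_FALSE → pop True; no jump. Stack: []
LOAD_FAST r → push 25. Stack: [25]
LOAD_CONST → push 2. Stack: [25, 2]
BINARY_OP << → 25 << 2 = 100. Stack: [100]
STORE_FAST r → r=100. Stack: []
LOAD_FAST i → push 0. Stack: [0]
LOAD_CONST → push 1. Stack: [0, 1]
BINARY_OP + → 0 + 1 = 1. Stack: [1]
STORE_FAST i → i=1. Stack: []
LOAD_FAST i → push 1. Stack: [1]
LOAD_CONST → push 3. Stack: [1, 3]
COMPARE_OP bool(<) → 1 vs 3 = True. Stack: [True]
POP_JUMP_IF_FALSE → pop True; no jump. Stack: []
LOAD_FAST r → push 100. Stack: [100]
LOAD_CONST → push 2. Stack: [100, 2]
BINARY_OP << → 100 << 2 = 400. Stack: [400]
STORE_FAST r → r=400. Stack: []
LOAD_FAST i → push 1. Stack: [1]
LOAD_CONST → push 1. Stack: [1, 1]
BINARY_OP + → 1 + 1 = 2. Stack: [2]
STORE_FAST i → i=2. Stack: []
LOAD_FAST i → push 2. Stack: [2]
LOAD_CONST → push 3. Stack: [2, 3]
COMPARE_OP bool(<) → 2 vs 3 = True. Stack: [True]
POP_JUMP_IF_FALSE → pop True; no jump. Stack: []
LOAD_FAST r → push 400. Stack: [400]
LOAD_CONST → push 2. Stack: [400, 2]
BINARY_OP << → 400 << 2 = 1600. Stack: [1600]
STORE_FAST r → r=1600. Stack: []
LOAD_FAST i → push 2. Stack: [2]
LOAD_CONST → push 1. Stack: [2, 1]
BINARY_OP + → 2 + 1 = 3. Stack: [3]
STORE_FAST i → i=3. Stack: []
LOAD_FAST i → push 3. Stack: [3]
LOAD_CONST → push 3. Stack: [3, 3]
COMPARE_OP bool(<) → 3 vs 3 = False. Stack: [False]
POP_JUMP_IF_FALSE → pop False; jump. Stack: []
LOAD_FAST r → push 1600. Stack: [1600]
RETURN_VALUE → return 1600.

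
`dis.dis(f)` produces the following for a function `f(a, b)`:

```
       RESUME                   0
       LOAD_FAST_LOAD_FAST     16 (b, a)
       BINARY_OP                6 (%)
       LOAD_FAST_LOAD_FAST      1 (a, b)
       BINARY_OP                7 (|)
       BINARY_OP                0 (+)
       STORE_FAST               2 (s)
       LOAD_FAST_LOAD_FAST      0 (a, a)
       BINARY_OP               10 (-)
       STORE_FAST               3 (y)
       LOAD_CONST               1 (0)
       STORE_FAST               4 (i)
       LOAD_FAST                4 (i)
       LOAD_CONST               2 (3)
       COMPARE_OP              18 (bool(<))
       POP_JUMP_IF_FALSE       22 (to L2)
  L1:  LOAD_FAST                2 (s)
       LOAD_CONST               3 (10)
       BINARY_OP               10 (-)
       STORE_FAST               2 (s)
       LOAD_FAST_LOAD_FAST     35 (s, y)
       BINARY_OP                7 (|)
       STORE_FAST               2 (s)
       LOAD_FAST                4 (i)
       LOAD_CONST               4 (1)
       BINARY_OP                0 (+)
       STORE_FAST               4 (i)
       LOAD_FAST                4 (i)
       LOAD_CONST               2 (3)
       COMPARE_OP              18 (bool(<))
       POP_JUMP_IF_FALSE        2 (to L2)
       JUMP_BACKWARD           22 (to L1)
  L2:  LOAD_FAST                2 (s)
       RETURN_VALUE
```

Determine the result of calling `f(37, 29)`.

LOAD_FAST_LOAD_FAST b,a → push 29,37. Stack: [29, 37]
BINARY_OP % → 29 % 37 = 29. Stack: [29]
LOAD_FAST_LOAD_FAST a,b → push 37,29. Stack: [29, 37, 29]
BINARY_OP | → 37 | 29 = 61. Stack: [29, 61]
BINARY_OP + → 29 + 61 = 90. Stack: [90]
STORE_FAST s → s=90. Stack: []
LOAD_FAST_LOAD_FAST a,a → push 37,37. Stack: [37, 37]
BINARY_OP - → 37 - 37 = 0. Stack: [0]
STORE_FAST y → y=0. Stack: []
LOAD_CONST → push 0. Stack: [0]
STORE_FAST i → i=0. Stack: []
LOAD_FAST i → push 0. Stack: [0]
LOAD_CONST → push 3. Stack: [0, 3]
COMPARE_OP bool(<) → 0 vs 3 = True. Stack: [True]
POP_JUMP_IF_FALSE → pop True; no jump. Stack: []
LOAD_FAST s → push 90. Stack: [90]
LOAD_CONST → push 10. Stack: [90, 10]
BINARY_OP - → 90 - 10 = 80. Stack: [80]
STORE_FAST s → s=80. Stack: []
LOAD_FAST_LOAD_FAST s,y → push 80,0. Stack: [80, 0]
BINARY_OP | → 80 | 0 = 80. Stack: [80]
STORE_FAST s → s=80. Stack: []
LOAD_FAST i → push 0. Stack: [0]
LOAD_CONST → push 1. Stack: [0, 1]
BINARY_OP + → 0 + 1 = 1. Stack: [1]
STORE_FAST i → i=1. Stack: []
LOAD_FAST i → push 1. Stack: [1]
LOAD_CONST → push 3. Stack: [1, 3]
COMPARE_OP bool(<) → 1 vs 3 = True. Stack: [True]
POP_JUMP_IF_FALSE → pop True; no jump. Stack: []
LOAD_FAST s → push 80. Stack: [80]
LOAD_CONST → push 10. Stack: [80, 10]
BINARY_OP - → 80 - 10 = 70. Stack: [70]
STORE_FAST s → s=70. Stack: []
LOAD_FAST_LOAD_FAST s,y → push 70,0. Stack: [70, 0]
BINARY_OP | → 70 | 0 = 70. Stack: [70]
STORE_FAST s → s=70. Stack: []
LOAD_FAST i → push 1. Stack: [1]
LOAD_CONST → push 1. Stack: [1, 1]
BINARY_OP + → 1 + 1 = 2. Stack: [2]
STORE_FAST i → i=2. Stack: []
LOAD_FAST i → push 2. Stack: [2]
LOAD_CONST → push 3. Stack: [2, 3]
COMPARE_OP bool(<) → 2 vs 3 = True. Stack: [True]
POP_JUMP_IF_FALSE → pop True; no jump. Stack: []
LOAD_FAST s → push 70. Stack: [70]
LOAD_CONST → push 10. Stack: [70, 10]
BINARY_OP - → 70 - 10 = 60. Stack: [60]
STORE_FAST s → s=60. Stack: []
LOAD_FAST_LOAD_FAST s,y → push 60,0. Stack: [60, 0]
BINARY_OP | → 60 | 0 = 60. Stack: [60]
STORE_FAST s → s=60. Stack: []
LOAD_FAST i → push 2. Stack: [2]
LOAD_CONST → push 1. Stack: [2, 1]
BINARY_OP + → 2 + 1 = 3. Stack: [3]
STORE_FAST i → i=3. Stack: []
LOAD_FAST i → push 3. Stack: [3]
LOAD_CONST → push 3. Stack: [3, 3]
COMPARE_OP bool(<) → 3 vs 3 = False. Stack: [False]
POP_JUMP_IF_FALSE → pop False; jump. Stack: []
LOAD_FAST s → push 60. Stack: [60]
RETURN_VALUE → return 60.

60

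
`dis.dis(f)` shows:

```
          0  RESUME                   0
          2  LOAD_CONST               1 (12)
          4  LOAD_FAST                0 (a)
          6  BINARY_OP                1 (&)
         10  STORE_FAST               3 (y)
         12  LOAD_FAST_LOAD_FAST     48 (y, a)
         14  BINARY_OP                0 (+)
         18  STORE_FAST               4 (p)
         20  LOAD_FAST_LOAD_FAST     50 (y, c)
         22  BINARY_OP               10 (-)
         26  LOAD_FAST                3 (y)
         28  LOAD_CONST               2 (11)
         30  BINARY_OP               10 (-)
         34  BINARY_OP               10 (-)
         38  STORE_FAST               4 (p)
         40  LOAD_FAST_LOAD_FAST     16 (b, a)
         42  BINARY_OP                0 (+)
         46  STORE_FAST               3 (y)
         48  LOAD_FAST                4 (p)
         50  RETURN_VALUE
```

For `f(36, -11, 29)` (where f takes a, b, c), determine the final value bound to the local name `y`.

25

LOAD_CONST → push 12. Stack: [12]
LOAD_FAST a → push 36. Stack: [12, 36]
BINARY_OP & → 12 & 36 = 4. Stack: [4]
STORE_FAST y → y=4. Stack: []
LOAD_FAST_LOAD_FAST y,a → push 4,36. Stack: [4, 36]
BINARY_OP + → 4 + 36 = 40. Stack: [40]
STORE_FAST p → p=40. Stack: []
LOAD_FAST_LOAD_FAST y,c → push 4,29. Stack: [4, 29]
BINARY_OP - → 4 - 29 = -25. Stack: [-25]
LOAD_FAST y → push 4. Stack: [-25, 4]
LOAD_CONST → push 11. Stack: [-25, 4, 11]
BINARY_OP - → 4 - 11 = -7. Stack: [-25, -7]
BINARY_OP - → -25 - -7 = -18. Stack: [-18]
STORE_FAST p → p=-18. Stack: []
LOAD_FAST_LOAD_FAST b,a → push -11,36. Stack: [-11, 36]
BINARY_OP + → -11 + 36 = 25. Stack: [25]
STORE_FAST y → y=25. Stack: []
LOAD_FAST p → push -18. Stack: [-18]
RETURN_VALUE → return -18.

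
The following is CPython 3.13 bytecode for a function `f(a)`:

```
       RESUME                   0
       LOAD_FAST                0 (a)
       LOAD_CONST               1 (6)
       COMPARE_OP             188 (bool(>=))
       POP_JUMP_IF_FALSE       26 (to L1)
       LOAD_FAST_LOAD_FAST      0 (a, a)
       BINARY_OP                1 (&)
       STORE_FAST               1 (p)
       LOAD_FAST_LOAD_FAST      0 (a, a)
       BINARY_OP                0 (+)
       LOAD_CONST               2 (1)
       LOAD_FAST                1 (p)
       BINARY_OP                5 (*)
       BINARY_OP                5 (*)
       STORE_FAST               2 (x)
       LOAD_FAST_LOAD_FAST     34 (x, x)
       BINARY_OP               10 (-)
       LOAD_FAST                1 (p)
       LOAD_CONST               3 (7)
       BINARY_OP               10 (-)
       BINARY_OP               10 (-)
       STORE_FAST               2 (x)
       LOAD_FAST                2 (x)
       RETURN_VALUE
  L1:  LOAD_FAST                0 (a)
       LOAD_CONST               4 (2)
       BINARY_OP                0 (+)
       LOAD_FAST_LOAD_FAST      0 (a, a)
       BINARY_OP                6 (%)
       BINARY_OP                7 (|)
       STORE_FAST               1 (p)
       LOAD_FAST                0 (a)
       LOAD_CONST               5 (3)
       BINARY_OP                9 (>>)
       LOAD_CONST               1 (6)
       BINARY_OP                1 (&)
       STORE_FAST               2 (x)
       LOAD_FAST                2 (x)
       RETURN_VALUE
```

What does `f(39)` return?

-32

LOAD_FAST a → push 39. Stack: [39]
LOAD_CONST → push 6. Stack: [39, 6]
COMPARE_OP bool(>=) → 39 vs 6 = True. Stack: [True]
POP_JUMP_IF_FALSE → pop True; no jump. Stack: []
LOAD_FAST_LOAD_FAST a,a → push 39,39. Stack: [39, 39]
BINARY_OP & → 39 & 39 = 39. Stack: [39]
STORE_FAST p → p=39. Stack: []
LOAD_FAST_LOAD_FAST a,a → push 39,39. Stack: [39, 39]
BINARY_OP + → 39 + 39 = 78. Stack: [78]
LOAD_CONST → push 1. Stack: [78, 1]
LOAD_FAST p → push 39. Stack: [78, 1, 39]
BINARY_OP * → 1 * 39 = 39. Stack: [78, 39]
BINARY_OP * → 78 * 39 = 3042. Stack: [3042]
STORE_FAST x → x=3042. Stack: []
LOAD_FAST_LOAD_FAST x,x → push 3042,3042. Stack: [3042, 3042]
BINARY_OP - → 3042 - 3042 = 0. Stack: [0]
LOAD_FAST p → push 39. Stack: [0, 39]
LOAD_CONST → push 7. Stack: [0, 39, 7]
BINARY_OP - → 39 - 7 = 32. Stack: [0, 32]
BINARY_OP - → 0 - 32 = -32. Stack: [-32]
STORE_FAST x → x=-32. Stack: []
LOAD_FAST x → push -32. Stack: [-32]
RETURN_VALUE → return -32.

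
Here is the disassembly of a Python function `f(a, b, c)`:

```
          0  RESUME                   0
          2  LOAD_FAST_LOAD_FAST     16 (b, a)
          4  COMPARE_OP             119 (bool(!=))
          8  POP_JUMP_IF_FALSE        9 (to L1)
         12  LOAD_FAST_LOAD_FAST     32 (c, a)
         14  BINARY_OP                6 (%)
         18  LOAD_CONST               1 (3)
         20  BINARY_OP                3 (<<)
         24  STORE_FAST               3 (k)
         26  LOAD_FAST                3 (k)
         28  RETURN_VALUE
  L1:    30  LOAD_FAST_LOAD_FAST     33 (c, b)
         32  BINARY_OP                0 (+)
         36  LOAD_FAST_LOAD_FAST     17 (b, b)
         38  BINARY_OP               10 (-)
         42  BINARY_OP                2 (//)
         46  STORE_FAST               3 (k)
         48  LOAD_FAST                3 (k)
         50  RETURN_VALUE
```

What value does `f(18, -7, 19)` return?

LOAD_FAST_LOAD_FAST b,a → push -7,18. Stack: [-7, 18]
COMPARE_OP bool(!=) → -7 vs 18 = True. Stack: [True]
POP_JUMP_IF_FALSE → pop True; no jump. Stack: []
LOAD_FAST_LOAD_FAST c,a → push 19,18. Stack: [19, 18]
BINARY_OP % → 19 % 18 = 1. Stack: [1]
LOAD_CONST → push 3. Stack: [1, 3]
BINARY_OP << → 1 << 3 = 8. Stack: [8]
STORE_FAST k → k=8. Stack: []
LOAD_FAST k → push 8. Stack: [8]
RETURN_VALUE → return 8.

8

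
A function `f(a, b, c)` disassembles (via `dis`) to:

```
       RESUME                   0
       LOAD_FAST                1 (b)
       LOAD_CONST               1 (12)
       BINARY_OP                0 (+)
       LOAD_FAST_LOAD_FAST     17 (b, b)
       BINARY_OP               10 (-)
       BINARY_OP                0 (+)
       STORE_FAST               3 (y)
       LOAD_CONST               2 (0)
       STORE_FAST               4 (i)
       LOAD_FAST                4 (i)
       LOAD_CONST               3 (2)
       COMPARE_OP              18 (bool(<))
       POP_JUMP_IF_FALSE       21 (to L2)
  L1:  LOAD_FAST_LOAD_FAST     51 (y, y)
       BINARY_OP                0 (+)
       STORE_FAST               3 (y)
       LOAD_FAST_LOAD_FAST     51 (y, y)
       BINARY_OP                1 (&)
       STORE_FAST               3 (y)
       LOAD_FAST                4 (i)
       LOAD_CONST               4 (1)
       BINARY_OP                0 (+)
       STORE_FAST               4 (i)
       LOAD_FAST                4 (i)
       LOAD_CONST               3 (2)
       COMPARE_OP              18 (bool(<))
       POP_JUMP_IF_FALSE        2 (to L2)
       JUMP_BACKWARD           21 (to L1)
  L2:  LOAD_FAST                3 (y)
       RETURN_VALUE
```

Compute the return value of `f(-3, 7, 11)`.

LOAD_FAST b → push 7. Stack: [7]
LOAD_CONST → push 12. Stack: [7, 12]
BINARY_OP + → 7 + 12 = 19. Stack: [19]
LOAD_FAST_LOAD_FAST b,b → push 7,7. Stack: [19, 7, 7]
BINARY_OP - → 7 - 7 = 0. Stack: [19, 0]
BINARY_OP + → 19 + 0 = 19. Stack: [19]
STORE_FAST y → y=19. Stack: []
LOAD_CONST → push 0. Stack: [0]
STORE_FAST i → i=0. Stack: []
LOAD_FAST i → push 0. Stack: [0]
LOAD_CONST → push 2. Stack: [0, 2]
COMPARE_OP bool(<) → 0 vs 2 = True. Stack: [True]
POP_JUMP_IF_FALSE → pop True; no jump. Stack: []
LOAD_FAST_LOAD_FAST y,y → push 19,19. Stack: [19, 19]
BINARY_OP + → 19 + 19 = 38. Stack: [38]
STORE_FAST y → y=38. Stack: []
LOAD_FAST_LOAD_FAST y,y → push 38,38. Stack: [38, 38]
BINARY_OP & → 38 & 38 = 38. Stack: [38]
STORE_FAST y → y=38. Stack: []
LOAD_FAST i → push 0. Stack: [0]
LOAD_CONST → push 1. Stack: [0, 1]
BINARY_OP + → 0 + 1 = 1. Stack: [1]
STORE_FAST i → i=1. Stack: []
LOAD_FAST i → push 1. Stack: [1]
LOAD_CONST → push 2. Stack: [1, 2]
COMPARE_OP bool(<) → 1 vs 2 = True. Stack: [True]
POP_JUMP_IF_FALSE → pop True; no jump. Stack: []
LOAD_FAST_LOAD_FAST y,y → push 38,38. Stack: [38, 38]
BINARY_OP + → 38 + 38 = 76. Stack: [76]
STORE_FAST y → y=76. Stack: []
LOAD_FAST_LOAD_FAST y,y → push 76,76. Stack: [76, 76]
BINARY_OP & → 76 & 76 = 76. Stack: [76]
STORE_FAST y → y=76. Stack: []
LOAD_FAST i → push 1. Stack: [1]
LOAD_CONST → push 1. Stack: [1, 1]
BINARY_OP + → 1 + 1 = 2. Stack: [2]
STORE_FAST i → i=2. Stack: []
LOAD_FAST i → push 2. Stack: [2]
LOAD_CONST → push 2. Stack: [2, 2]
COMPARE_OP bool(<) → 2 vs 2 = False. Stack: [False]
POP_JUMP_IF_FALSE → pop False; jump. Stack: []
LOAD_FAST y → push 76. Stack: [76]
RETURN_VALUE → return 76.

76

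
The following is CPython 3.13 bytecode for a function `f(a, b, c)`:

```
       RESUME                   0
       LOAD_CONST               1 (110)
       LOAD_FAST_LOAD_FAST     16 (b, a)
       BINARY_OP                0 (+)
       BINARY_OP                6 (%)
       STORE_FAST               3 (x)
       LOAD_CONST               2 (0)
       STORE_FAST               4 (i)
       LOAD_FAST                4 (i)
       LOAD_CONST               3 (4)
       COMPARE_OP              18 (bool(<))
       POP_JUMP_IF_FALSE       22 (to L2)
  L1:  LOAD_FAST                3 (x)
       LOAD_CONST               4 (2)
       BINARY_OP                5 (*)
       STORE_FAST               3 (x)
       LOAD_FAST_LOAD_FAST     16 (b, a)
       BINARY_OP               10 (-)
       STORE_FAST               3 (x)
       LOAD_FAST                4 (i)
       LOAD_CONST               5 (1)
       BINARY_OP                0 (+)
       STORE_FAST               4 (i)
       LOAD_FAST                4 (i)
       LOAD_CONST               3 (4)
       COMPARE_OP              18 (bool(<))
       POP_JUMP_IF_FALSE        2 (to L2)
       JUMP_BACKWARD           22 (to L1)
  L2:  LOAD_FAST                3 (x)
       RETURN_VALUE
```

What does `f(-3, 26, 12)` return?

LOAD_CONST → push 110
LOAD_FAST_LOAD_FAST b,a → push 26,-3
BINARY_OP + → 26 + -3 = 23
BINARY_OP % → 110 % 23 = 18
STORE_FAST x → x=18
LOAD_CONST → push 0
STORE_FAST i → i=0
LOAD_FAST i → push 0
LOAD_CONST → push 4
COMPARE_OP bool(<) → 0 vs 4 = True
POP_JUMP_IF_FALSE → pop True; no jump
LOAD_FAST x → push 18
LOAD_CONST → push 2
BINARY_OP * → 18 * 2 = 36
STORE_FAST x → x=36
LOAD_FAST_LOAD_FAST b,a → push 26,-3
BINARY_OP - → 26 - -3 = 29
STORE_FAST x → x=29
LOAD_FAST i → push 0
LOAD_CONST → push 1
BINARY_OP + → 0 + 1 = 1
STORE_FAST i → i=1
LOAD_FAST i → push 1
LOAD_CONST → push 4
COMPARE_OP bool(<) → 1 vs 4 = True
POP_JUMP_IF_FALSE → pop True; no jump
LOAD_FAST x → push 29
LOAD_CONST → push 2
BINARY_OP * → 29 * 2 = 58
STORE_FAST x → x=58
LOAD_FAST_LOAD_FAST b,a → push 26,-3
BINARY_OP - → 26 - -3 = 29
STORE_FAST x → x=29
LOAD_FAST i → push 1
LOAD_CONST → push 1
BINARY_OP + → 1 + 1 = 2
STORE_FAST i → i=2
LOAD_FAST i → push 2
LOAD_CONST → push 4
COMPARE_OP bool(<) → 2 vs 4 = True
POP_JUMP_IF_FALSE → pop True; no jump
LOAD_FAST x → push 29
LOAD_CONST → push 2
BINARY_OP * → 29 * 2 = 58
STORE_FAST x → x=58
LOAD_FAST_LOAD_FAST b,a → push 26,-3
BINARY_OP - → 26 - -3 = 29
STORE_FAST x → x=29
LOAD_FAST i → push 2
LOAD_CONST → push 1
BINARY_OP + → 2 + 1 = 3
STORE_FAST i → i=3
LOAD_FAST i → push 3
LOAD_CONST → push 4
COMPARE_OP bool(<) → 3 vs 4 = True
POP_JUMP_IF_FALSE → pop True; no jump
LOAD_FAST x → push 29
LOAD_CONST → push 2
BINARY_OP * → 29 * 2 = 58
STORE_FAST x → x=58
LOAD_FAST_LOAD_FAST b,a → push 26,-3
BINARY_OP - → 26 - -3 = 29
STORE_FAST x → x=29
LOAD_FAST i → push 3
LOAD_CONST → push 1
BINARY_OP + → 3 + 1 = 4
STORE_FAST i → i=4
LOAD_FAST i → push 4
LOAD_CONST → push 4
COMPARE_OP bool(<) → 4 vs 4 = False
POP_JUMP_IF_FALSE → pop False; jump
LOAD_FAST x → push 29
RETURN_VALUE → return 29.

29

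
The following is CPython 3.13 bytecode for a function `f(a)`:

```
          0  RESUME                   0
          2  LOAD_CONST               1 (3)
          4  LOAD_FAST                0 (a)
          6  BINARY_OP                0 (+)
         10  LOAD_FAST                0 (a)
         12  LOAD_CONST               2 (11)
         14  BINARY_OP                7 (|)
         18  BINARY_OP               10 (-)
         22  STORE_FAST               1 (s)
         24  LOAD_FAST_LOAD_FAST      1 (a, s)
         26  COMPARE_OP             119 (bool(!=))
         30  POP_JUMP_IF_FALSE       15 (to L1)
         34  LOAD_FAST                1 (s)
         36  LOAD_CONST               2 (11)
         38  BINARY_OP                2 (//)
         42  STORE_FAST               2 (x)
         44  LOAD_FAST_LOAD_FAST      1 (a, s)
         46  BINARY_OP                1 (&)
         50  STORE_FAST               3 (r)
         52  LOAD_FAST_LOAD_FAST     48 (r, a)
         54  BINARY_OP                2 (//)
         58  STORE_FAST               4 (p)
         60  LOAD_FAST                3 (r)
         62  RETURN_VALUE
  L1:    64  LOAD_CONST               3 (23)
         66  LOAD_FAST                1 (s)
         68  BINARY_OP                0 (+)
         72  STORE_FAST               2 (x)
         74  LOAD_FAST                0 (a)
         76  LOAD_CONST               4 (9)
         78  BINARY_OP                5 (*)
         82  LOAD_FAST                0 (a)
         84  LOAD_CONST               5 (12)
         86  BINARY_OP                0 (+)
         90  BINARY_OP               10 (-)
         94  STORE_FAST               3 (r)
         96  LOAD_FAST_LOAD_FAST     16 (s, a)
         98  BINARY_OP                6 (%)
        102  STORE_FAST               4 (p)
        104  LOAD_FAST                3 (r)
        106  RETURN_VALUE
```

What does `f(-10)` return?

LOAD_CONST → push 3. Stack: [3]
LOAD_FAST a → push -10. Stack: [3, -10]
BINARY_OP + → 3 + -10 = -7. Stack: [-7]
LOAD_FAST a → push -10. Stack: [-7, -10]
LOAD_CONST → push 11. Stack: [-7, -10, 11]
BINARY_OP | → -10 | 11 = -1. Stack: [-7, -1]
BINARY_OP - → -7 - -1 = -6. Stack: [-6]
STORE_FAST s → s=-6. Stack: []
LOAD_FAST_LOAD_FAST a,s → push -10,-6. Stack: [-10, -6]
COMPARE_OP bool(!=) → -10 vs -6 = True. Stack: [True]
POP_JUMP_IF_FALSE → pop True; no jump. Stack: []
LOAD_FAST s → push -6. Stack: [-6]
LOAD_CONST → push 11. Stack: [-6, 11]
BINARY_OP // → -6 // 11 = -1. Stack: [-1]
STORE_FAST x → x=-1. Stack: []
LOAD_FAST_LOAD_FAST a,s → push -10,-6. Stack: [-10, -6]
BINARY_OP & → -10 & -6 = -14. Stack: [-14]
STORE_FAST r → r=-14. Stack: []
LOAD_FAST_LOAD_FAST r,a → push -14,-10. Stack: [-14, -10]
BINARY_OP // → -14 // -10 = 1. Stack: [1]
STORE_FAST p → p=1. Stack: []
LOAD_FAST r → push -14. Stack: [-14]
RETURN_VALUE → return -14.

-14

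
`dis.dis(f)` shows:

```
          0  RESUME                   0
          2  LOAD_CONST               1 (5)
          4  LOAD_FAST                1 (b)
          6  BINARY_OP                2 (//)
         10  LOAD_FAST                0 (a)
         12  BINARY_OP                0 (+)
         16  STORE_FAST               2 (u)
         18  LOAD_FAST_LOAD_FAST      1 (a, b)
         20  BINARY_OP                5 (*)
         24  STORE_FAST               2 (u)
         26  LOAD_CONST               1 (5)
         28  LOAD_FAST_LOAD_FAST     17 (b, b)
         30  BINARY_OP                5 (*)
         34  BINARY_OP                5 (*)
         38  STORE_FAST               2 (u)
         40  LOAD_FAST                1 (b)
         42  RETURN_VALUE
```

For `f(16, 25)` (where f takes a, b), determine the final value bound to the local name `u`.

LOAD_CONST → push 5. Stack: [5]
LOAD_FAST b → push 25. Stack: [5, 25]
BINARY_OP // → 5 // 25 = 0. Stack: [0]
LOAD_FAST a → push 16. Stack: [0, 16]
BINARY_OP + → 0 + 16 = 16. Stack: [16]
STORE_FAST u → u=16. Stack: []
LOAD_FAST_LOAD_FAST a,b → push 16,25. Stack: [16, 25]
BINARY_OP * → 16 * 25 = 400. Stack: [400]
STORE_FAST u → u=400. Stack: []
LOAD_CONST → push 5. Stack: [5]
LOAD_FAST_LOAD_FAST b,b → push 25,25. Stack: [5, 25, 25]
BINARY_OP * → 25 * 25 = 625. Stack: [5, 625]
BINARY_OP * → 5 * 625 = 3125. Stack: [3125]
STORE_FAST u → u=3125. Stack: []
LOAD_FAST b → push 25. Stack: [25]
RETURN_VALUE → return 25.

3125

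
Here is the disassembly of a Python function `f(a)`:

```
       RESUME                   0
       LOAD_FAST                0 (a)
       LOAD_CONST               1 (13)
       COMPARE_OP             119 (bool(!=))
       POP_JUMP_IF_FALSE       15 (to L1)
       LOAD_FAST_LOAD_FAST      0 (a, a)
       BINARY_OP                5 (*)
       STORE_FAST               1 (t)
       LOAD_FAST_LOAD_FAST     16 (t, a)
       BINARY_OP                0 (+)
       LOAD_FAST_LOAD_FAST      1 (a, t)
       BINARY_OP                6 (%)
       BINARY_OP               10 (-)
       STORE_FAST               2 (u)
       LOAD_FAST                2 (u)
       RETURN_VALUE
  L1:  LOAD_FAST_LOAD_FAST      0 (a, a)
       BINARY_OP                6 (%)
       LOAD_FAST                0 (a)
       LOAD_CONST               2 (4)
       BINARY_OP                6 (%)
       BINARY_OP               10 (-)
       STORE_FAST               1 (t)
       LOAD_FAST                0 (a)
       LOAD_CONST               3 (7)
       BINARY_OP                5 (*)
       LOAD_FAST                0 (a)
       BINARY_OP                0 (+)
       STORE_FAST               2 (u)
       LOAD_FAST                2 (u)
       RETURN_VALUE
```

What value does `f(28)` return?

784

LOAD_FAST a → push 28. Stack: [28]
LOAD_CONST → push 13. Stack: [28, 13]
COMPARE_OP bool(!=) → 28 vs 13 = True. Stack: [True]
POP_JUMP_IF_FALSE → pop True; no jump. Stack: []
LOAD_FAST_LOAD_FAST a,a → push 28,28. Stack: [28, 28]
BINARY_OP * → 28 * 28 = 784. Stack: [784]
STORE_FAST t → t=784. Stack: []
LOAD_FAST_LOAD_FAST t,a → push 784,28. Stack: [784, 28]
BINARY_OP + → 784 + 28 = 812. Stack: [812]
LOAD_FAST_LOAD_FAST a,t → push 28,784. Stack: [812, 28, 784]
BINARY_OP % → 28 % 784 = 28. Stack: [812, 28]
BINARY_OP - → 812 - 28 = 784. Stack: [784]
STORE_FAST u → u=784. Stack: []
LOAD_FAST u → push 784. Stack: [784]
RETURN_VALUE → return 784.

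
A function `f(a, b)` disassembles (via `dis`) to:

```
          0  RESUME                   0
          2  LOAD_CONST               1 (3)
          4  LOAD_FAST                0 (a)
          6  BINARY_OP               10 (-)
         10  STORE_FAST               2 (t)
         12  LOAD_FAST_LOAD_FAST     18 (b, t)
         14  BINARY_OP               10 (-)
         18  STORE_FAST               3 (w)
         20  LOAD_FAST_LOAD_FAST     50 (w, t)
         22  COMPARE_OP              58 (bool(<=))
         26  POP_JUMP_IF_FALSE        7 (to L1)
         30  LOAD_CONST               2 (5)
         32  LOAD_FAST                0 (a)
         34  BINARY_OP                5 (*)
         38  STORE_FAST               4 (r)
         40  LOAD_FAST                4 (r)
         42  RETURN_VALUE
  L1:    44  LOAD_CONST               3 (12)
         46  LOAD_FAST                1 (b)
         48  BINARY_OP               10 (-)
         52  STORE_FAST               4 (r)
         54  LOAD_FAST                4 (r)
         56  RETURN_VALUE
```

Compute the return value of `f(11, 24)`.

-12

LOAD_CONST → push 3. Stack: [3]
LOAD_FAST a → push 11. Stack: [3, 11]
BINARY_OP - → 3 - 11 = -8. Stack: [-8]
STORE_FAST t → t=-8. Stack: []
LOAD_FAST_LOAD_FAST b,t → push 24,-8. Stack: [24, -8]
BINARY_OP - → 24 - -8 = 32. Stack: [32]
STORE_FAST w → w=32. Stack: []
LOAD_FAST_LOAD_FAST w,t → push 32,-8. Stack: [32, -8]
COMPARE_OP bool(<=) → 32 vs -8 = False. Stack: [False]
POP_JUMP_IF_FALSE → pop False; jump. Stack: []
LOAD_CONST → push 12. Stack: [12]
LOAD_FAST b → push 24. Stack: [12, 24]
BINARY_OP - → 12 - 24 = -12. Stack: [-12]
STORE_FAST r → r=-12. Stack: []
LOAD_FAST r → push -12. Stack: [-12]
RETURN_VALUE → return -12.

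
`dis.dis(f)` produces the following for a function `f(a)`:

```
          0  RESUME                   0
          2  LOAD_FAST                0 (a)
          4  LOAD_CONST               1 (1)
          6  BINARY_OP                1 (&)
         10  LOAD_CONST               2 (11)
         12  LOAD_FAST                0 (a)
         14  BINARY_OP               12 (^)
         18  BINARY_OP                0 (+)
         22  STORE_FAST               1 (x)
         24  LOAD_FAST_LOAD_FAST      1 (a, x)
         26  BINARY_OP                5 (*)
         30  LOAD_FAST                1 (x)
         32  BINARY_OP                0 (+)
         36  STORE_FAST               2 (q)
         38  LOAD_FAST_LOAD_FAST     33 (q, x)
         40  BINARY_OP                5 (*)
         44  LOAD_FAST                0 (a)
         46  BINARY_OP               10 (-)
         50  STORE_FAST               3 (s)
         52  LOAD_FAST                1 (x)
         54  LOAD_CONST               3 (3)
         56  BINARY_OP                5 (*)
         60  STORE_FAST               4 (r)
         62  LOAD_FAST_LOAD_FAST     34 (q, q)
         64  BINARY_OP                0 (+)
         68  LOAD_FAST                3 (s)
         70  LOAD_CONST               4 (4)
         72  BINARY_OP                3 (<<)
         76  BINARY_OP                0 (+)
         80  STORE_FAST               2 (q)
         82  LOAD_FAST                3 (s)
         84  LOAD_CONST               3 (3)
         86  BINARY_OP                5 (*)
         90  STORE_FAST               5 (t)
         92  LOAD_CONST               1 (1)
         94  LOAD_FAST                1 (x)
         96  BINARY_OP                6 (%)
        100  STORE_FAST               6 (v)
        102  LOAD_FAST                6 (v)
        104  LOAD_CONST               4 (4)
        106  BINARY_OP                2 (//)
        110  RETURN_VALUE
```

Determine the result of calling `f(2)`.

0

LOAD_FAST a → push 2. Stack: [2]
LOAD_CONST → push 1. Stack: [2, 1]
BINARY_OP & → 2 & 1 = 0. Stack: [0]
LOAD_CONST → push 11. Stack: [0, 11]
LOAD_FAST a → push 2. Stack: [0, 11, 2]
BINARY_OP ^ → 11 ^ 2 = 9. Stack: [0, 9]
BINARY_OP + → 0 + 9 = 9. Stack: [9]
STORE_FAST x → x=9. Stack: []
LOAD_FAST_LOAD_FAST a,x → push 2,9. Stack: [2, 9]
BINARY_OP * → 2 * 9 = 18. Stack: [18]
LOAD_FAST x → push 9. Stack: [18, 9]
BINARY_OP + → 18 + 9 = 27. Stack: [27]
STORE_FAST q → q=27. Stack: []
LOAD_FAST_LOAD_FAST q,x → push 27,9. Stack: [27, 9]
BINARY_OP * → 27 * 9 = 243. Stack: [243]
LOAD_FAST a → push 2. Stack: [243, 2]
BINARY_OP - → 243 - 2 = 241. Stack: [241]
STORE_FAST s → s=241. Stack: []
LOAD_FAST x → push 9. Stack: [9]
LOAD_CONST → push 3. Stack: [9, 3]
BINARY_OP * → 9 * 3 = 27. Stack: [27]
STORE_FAST r → r=27. Stack: []
LOAD_FAST_LOAD_FAST q,q → push 27,27. Stack: [27, 27]
BINARY_OP + → 27 + 27 = 54. Stack: [54]
LOAD_FAST s → push 241. Stack: [54, 241]
LOAD_CONST → push 4. Stack: [54, 241, 4]
BINARY_OP << → 241 << 4 = 3856. Stack: [54, 3856]
BINARY_OP + → 54 + 3856 = 3910. Stack: [3910]
STORE_FAST q → q=3910. Stack: []
LOAD_FAST s → push 241. Stack: [241]
LOAD_CONST → push 3. Stack: [241, 3]
BINARY_OP * → 241 * 3 = 723. Stack: [723]
STORE_FAST t → t=723. Stack: []
LOAD_CONST → push 1. Stack: [1]
LOAD_FAST x → push 9. Stack: [1, 9]
BINARY_OP % → 1 % 9 = 1. Stack: [1]
STORE_FAST v → v=1. Stack: []
LOAD_FAST v → push 1. Stack: [1]
LOAD_CONST → push 4. Stack: [1, 4]
BINARY_OP // → 1 // 4 = 0. Stack: [0]
RETURN_VALUE → return 0.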